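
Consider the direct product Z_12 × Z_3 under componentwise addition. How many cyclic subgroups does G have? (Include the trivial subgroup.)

15

A cyclic subgroup of order d is generated by each of its φ(d) elements of order d, so the cyclic subgroups of order d number (#elements of order d)/φ(d).
Cyclic subgroups by order — order 1: 1; order 2: 1; order 3: 4; order 4: 1; order 6: 4; order 12: 4.
Total: 15.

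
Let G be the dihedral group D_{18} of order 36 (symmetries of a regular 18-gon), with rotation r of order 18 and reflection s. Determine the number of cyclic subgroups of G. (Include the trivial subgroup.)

24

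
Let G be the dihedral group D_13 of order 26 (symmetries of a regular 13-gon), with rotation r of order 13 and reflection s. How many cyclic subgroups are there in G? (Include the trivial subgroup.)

15

Each element a generates a cyclic subgroup ⟨a⟩; distinct elements may generate the same one (a cyclic group of order d has φ(d) generators).
Cyclic subgroups by order — order 1: 1; order 2: 13; order 13: 1.
Total: 15.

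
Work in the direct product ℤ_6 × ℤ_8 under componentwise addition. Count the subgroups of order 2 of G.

3

|G| = 48 and 2 | 48, so subgroups of order 2 are possible by Lagrange.
The subgroups of order 2 are: {(0,0), (0,4)}; {(0,0), (3,0)}; {(0,0), (3,4)}.
So G has 3 subgroups of order 2.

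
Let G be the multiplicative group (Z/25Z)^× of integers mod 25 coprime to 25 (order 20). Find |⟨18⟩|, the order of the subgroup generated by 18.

4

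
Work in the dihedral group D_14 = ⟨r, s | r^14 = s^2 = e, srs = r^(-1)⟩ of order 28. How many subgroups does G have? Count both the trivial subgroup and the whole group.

28

|G| = 28, so by Lagrange every subgroup order divides 28. Divisors: 1, 2, 4, 7, 14, 28.
Subgroups by order — order 1: 1; order 2: 15; order 4: 7; order 7: 1; order 14: 3; order 28: 1.
Total: 1 + 15 + 7 + 1 + 3 + 1 = 28.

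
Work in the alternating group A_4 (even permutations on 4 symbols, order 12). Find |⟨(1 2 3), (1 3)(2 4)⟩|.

12

|⟨(1 2 3)⟩| = 3 and |⟨(1 3)(2 4)⟩| = 2, so |H| is a multiple of lcm(3, 2) = 6 and divides |G| = 12.
Closing {(1 2 3), (1 3)(2 4)} under the group operation gives all of G, so |H| = 12.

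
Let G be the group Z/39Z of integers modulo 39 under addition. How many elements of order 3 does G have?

In a cyclic group of order 39, the number of elements of order d (for d | 39) is φ(d).
φ(3) = 2.

2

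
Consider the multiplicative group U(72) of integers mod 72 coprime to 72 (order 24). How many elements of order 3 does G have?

The elements of order 3 are: 25, 49.
That's 2.

2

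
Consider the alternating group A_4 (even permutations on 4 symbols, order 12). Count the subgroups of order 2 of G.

|G| = 12 and 2 | 12, so subgroups of order 2 are possible by Lagrange.
The subgroups of order 2 are: {e, (1 2)(3 4)}; {e, (1 3)(2 4)}; {e, (1 4)(2 3)}.
So G has 3 subgroups of order 2.

3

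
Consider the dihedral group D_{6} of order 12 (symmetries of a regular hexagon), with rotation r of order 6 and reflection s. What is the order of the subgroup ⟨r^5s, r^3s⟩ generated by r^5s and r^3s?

|⟨r^5s⟩| = 2 and |⟨r^3s⟩| = 2, so |H| is a multiple of lcm(2, 2) = 2 and divides |G| = 12.
Closing under the operation: H = {e, r^2, r^4, rs, r^3s, r^5s}, so |H| = 6.

6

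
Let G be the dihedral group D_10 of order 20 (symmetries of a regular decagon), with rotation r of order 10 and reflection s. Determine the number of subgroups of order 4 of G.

5

|G| = 20 and 4 | 20, so subgroups of order 4 are possible by Lagrange.
The subgroups of order 4 are: {e, r^5, r^2s, r^7s}; {e, r^5, r^3s, r^8s}; {e, r^5, r^4s, r^9s}; {e, r^5, s, r^5s}; … (5 in all).
So G has 5 subgroups of order 4.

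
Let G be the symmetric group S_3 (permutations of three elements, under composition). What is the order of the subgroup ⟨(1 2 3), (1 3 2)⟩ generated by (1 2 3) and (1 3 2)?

|⟨(1 2 3)⟩| = 3 and |⟨(1 3 2)⟩| = 3, so |H| is a multiple of lcm(3, 3) = 3 and divides |G| = 6.
Closing under the operation: H = {e, (1 2 3), (1 3 2)}, so |H| = 3.

3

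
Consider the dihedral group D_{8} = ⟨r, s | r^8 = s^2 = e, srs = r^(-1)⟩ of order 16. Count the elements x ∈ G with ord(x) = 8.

4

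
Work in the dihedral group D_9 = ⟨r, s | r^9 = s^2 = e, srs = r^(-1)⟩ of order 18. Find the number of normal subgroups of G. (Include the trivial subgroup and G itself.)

4

G has 16 subgroups. Checking conjugation-invariance by order — order 1: 1/1 normal; order 2: 0/9 normal; order 3: 1/1 normal; order 6: 0/3 normal; order 9: 1/1 normal; order 18: 1/1 normal.
Total normal subgroups: 4.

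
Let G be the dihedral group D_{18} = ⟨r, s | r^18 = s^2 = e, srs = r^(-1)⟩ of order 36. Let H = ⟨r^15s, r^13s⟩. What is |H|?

|⟨r^15s⟩| = 2 and |⟨r^13s⟩| = 2, so |H| is a multiple of lcm(2, 2) = 2 and divides |G| = 36.
Closing under the operation: H = {e, r^2, r^4, r^6, r^8, r^10, r^12, r^14, r^16, rs, r^3s, r^5s, r^7s, r^9s, r^11s, r^13s, r^15s, r^17s}, so |H| = 18.

18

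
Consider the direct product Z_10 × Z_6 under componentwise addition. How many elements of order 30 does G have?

An element (a,b) has order lcm(ord(a), ord(b)); count pairs with lcm equal to 30.
Enumerating gives 24 such elements.

24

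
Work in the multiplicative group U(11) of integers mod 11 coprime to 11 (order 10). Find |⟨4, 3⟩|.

|⟨4⟩| = 5 and |⟨3⟩| = 5, so |H| is a multiple of lcm(5, 5) = 5 and divides |G| = 10.
Closing under the operation: H = {1, 3, 4, 5, 9}, so |H| = 5.

5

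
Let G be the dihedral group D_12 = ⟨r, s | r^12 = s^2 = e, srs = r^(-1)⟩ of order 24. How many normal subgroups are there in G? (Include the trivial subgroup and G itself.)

G has 34 subgroups. Checking conjugation-invariance by order — order 1: 1/1 normal; order 2: 1/13 normal; order 3: 1/1 normal; order 4: 1/7 normal; order 6: 1/5 normal; order 8: 0/3 normal; order 12: 3/3 normal; order 24: 1/1 normal.
Total normal subgroups: 9.

9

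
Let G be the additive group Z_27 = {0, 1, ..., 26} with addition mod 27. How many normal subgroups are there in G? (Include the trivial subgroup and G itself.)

G is abelian, so every subgroup is normal.
G has 4 subgroups in total, hence 4 normal subgroups.

4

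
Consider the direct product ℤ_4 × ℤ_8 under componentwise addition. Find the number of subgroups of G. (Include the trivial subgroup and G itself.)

|G| = 32, so by Lagrange every subgroup order divides 32. Divisors: 1, 2, 4, 8, 16, 32.
Subgroups by order — order 1: 1; order 2: 3; order 4: 7; order 8: 7; order 16: 3; order 32: 1.
Total: 1 + 3 + 7 + 7 + 3 + 1 = 22.

22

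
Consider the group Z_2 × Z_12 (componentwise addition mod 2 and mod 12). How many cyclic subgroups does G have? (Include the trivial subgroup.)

A cyclic subgroup of order d is generated by each of its φ(d) elements of order d, so the cyclic subgroups of order d number (#elements of order d)/φ(d).
Cyclic subgroups by order — order 1: 1; order 2: 3; order 3: 1; order 4: 2; order 6: 3; order 12: 2.
Total: 12.

12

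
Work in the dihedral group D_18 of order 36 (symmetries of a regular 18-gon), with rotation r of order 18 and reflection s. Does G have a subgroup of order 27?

No

27 does not divide |G| = 36, so by Lagrange no subgroup of order 27 exists.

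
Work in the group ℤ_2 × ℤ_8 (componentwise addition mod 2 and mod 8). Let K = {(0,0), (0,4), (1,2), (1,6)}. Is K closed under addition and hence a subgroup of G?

|K| = 4 divides |G| = 16, consistent with Lagrange.
K contains the identity, every element's inverse is in K, and K is closed under +: it is a subgroup.
In fact K = ⟨(1,6)⟩.

Yes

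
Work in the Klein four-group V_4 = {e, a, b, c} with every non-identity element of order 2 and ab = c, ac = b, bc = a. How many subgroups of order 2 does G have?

|G| = 4 and 2 | 4, so subgroups of order 2 are possible by Lagrange.
The subgroups of order 2 are: {e, a}; {e, b}; {e, c}.
So G has 3 subgroups of order 2.

3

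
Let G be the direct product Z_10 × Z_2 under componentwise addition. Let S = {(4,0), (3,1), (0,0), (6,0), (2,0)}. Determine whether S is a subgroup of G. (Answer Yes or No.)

(3,1) ∈ S but its inverse (7,1) ∉ S, so S is not a subgroup.

No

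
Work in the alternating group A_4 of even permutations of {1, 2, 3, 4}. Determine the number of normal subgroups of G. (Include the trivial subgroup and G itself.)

G has 10 subgroups. Checking conjugation-invariance by order — order 1: 1/1 normal; order 2: 0/3 normal; order 3: 0/4 normal; order 4: 1/1 normal; order 12: 1/1 normal.
Total normal subgroups: 3.

3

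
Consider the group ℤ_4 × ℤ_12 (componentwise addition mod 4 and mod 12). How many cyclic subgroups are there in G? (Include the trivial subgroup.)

20

Group the elements of G by the cyclic subgroup they generate; each cyclic subgroup of order d accounts for φ(d) elements.
Cyclic subgroups by order — order 1: 1; order 2: 3; order 3: 1; order 4: 6; order 6: 3; order 12: 6.
Total: 20.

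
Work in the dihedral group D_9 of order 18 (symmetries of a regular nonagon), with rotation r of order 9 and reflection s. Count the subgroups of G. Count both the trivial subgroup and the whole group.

|G| = 18, so by Lagrange every subgroup order divides 18. Divisors: 1, 2, 3, 6, 9, 18.
Subgroups by order — order 1: 1; order 2: 9; order 3: 1; order 6: 3; order 9: 1; order 18: 1.
Total: 1 + 9 + 1 + 3 + 1 + 1 = 16.

16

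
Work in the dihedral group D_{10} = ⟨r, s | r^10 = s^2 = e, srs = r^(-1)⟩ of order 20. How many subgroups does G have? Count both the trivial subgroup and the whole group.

22

|G| = 20, so by Lagrange every subgroup order divides 20. Divisors: 1, 2, 4, 5, 10, 20.
Subgroups by order — order 1: 1; order 2: 11; order 4: 5; order 5: 1; order 10: 3; order 20: 1.
Total: 1 + 11 + 5 + 1 + 3 + 1 = 22.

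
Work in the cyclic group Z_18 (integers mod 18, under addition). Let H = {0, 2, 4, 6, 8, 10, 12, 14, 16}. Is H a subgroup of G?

Yes

|H| = 9 divides |G| = 18, consistent with Lagrange.
H contains the identity, every element's inverse is in H, and H is closed under +: it is a subgroup.
In fact H = ⟨2⟩.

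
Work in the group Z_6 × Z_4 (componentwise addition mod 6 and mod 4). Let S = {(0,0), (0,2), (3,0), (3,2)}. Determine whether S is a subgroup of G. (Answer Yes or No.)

Yes

|S| = 4 divides |G| = 24, consistent with Lagrange.
S contains the identity, every element's inverse is in S, and S is closed under +: it is a subgroup.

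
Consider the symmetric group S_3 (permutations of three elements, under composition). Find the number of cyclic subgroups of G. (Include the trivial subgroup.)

5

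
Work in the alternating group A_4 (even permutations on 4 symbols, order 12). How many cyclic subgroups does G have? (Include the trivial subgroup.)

8

Each element a generates a cyclic subgroup ⟨a⟩; distinct elements may generate the same one (a cyclic group of order d has φ(d) generators).
Cyclic subgroups by order — order 1: 1; order 2: 3; order 3: 4.
Total: 8.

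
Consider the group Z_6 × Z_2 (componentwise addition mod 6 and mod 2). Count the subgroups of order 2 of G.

3

|G| = 12 and 2 | 12, so subgroups of order 2 are possible by Lagrange.
The subgroups of order 2 are: {(0,0), (0,1)}; {(0,0), (3,0)}; {(0,0), (3,1)}.
So G has 3 subgroups of order 2.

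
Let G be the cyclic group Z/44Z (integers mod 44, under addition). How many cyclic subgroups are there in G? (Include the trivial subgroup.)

Group the elements of G by the cyclic subgroup they generate; each cyclic subgroup of order d accounts for φ(d) elements.
Cyclic subgroups by order — order 1: 1; order 2: 1; order 4: 1; order 11: 1; order 22: 1; order 44: 1.
Total: 6.

6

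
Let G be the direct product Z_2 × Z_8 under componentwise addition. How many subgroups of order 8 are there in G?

3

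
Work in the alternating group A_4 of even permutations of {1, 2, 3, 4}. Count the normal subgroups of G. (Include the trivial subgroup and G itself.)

3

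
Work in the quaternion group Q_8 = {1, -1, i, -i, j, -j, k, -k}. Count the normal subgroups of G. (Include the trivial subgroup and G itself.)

6

G has 6 subgroups. Checking conjugation-invariance by order — order 1: 1/1 normal; order 2: 1/1 normal; order 4: 3/3 normal; order 8: 1/1 normal.
Total normal subgroups: 6.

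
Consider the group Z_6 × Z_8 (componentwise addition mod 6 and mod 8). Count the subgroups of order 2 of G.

3

|G| = 48 and 2 | 48, so subgroups of order 2 are possible by Lagrange.
The subgroups of order 2 are: {(0,0), (0,4)}; {(0,0), (3,0)}; {(0,0), (3,4)}.
So G has 3 subgroups of order 2.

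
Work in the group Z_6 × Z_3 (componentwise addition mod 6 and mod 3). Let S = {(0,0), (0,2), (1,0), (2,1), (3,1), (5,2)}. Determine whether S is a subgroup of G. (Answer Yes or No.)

No

(1,0) ∈ S but its inverse (5,0) ∉ S, so S is not a subgroup.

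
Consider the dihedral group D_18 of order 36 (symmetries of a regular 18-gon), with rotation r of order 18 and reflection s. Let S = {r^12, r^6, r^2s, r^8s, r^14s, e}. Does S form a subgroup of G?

Yes

|S| = 6 divides |G| = 36, consistent with Lagrange.
S contains the identity, every element's inverse is in S, and S is closed under ·: it is a subgroup.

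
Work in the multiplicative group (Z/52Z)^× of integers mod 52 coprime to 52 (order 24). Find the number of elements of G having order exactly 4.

4

The elements of order 4 are: 5, 21, 31, 47.
That's 4.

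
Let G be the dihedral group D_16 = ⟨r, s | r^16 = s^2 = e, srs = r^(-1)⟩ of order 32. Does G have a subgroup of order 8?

8 | 32. A subgroup of order 8 is {e, r^2, r^4, r^6, r^8, r^10, r^12, r^14}.

Yes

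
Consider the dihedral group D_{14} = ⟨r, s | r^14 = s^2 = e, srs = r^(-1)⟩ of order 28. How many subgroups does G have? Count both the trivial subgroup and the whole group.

28

|G| = 28, so by Lagrange every subgroup order divides 28. Divisors: 1, 2, 4, 7, 14, 28.
Subgroups by order — order 1: 1; order 2: 15; order 4: 7; order 7: 1; order 14: 3; order 28: 1.
Total: 1 + 15 + 7 + 1 + 3 + 1 = 28.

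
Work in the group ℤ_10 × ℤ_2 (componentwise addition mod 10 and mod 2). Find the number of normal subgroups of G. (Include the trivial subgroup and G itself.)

10

G is abelian, so every subgroup is normal.
G has 10 subgroups in total, hence 10 normal subgroups.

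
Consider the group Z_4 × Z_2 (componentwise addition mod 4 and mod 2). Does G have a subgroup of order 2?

Yes

2 | 8. A subgroup of order 2 is {(0,0), (0,1)}.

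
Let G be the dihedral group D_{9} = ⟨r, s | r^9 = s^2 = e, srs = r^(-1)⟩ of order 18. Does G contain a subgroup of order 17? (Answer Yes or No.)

17 does not divide |G| = 18, so by Lagrange no subgroup of order 17 exists.

No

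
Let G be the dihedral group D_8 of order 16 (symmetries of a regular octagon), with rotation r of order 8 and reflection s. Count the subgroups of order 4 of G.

5

|G| = 16 and 4 | 16, so subgroups of order 4 are possible by Lagrange.
The subgroups of order 4 are: {e, r^2, r^4, r^6}; {e, r^4, r^2s, r^6s}; {e, r^4, r^3s, r^7s}; {e, r^4, s, r^4s}; … (5 in all).
So G has 5 subgroups of order 4.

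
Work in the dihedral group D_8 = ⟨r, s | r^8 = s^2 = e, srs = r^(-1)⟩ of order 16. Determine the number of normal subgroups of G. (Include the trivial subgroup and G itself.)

7

G has 19 subgroups. Checking conjugation-invariance by order — order 1: 1/1 normal; order 2: 1/9 normal; order 4: 1/5 normal; order 8: 3/3 normal; order 16: 1/1 normal.
Total normal subgroups: 7.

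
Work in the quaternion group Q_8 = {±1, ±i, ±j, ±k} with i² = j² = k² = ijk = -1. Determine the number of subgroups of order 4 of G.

3

|G| = 8 and 4 | 8, so subgroups of order 4 are possible by Lagrange.
The subgroups of order 4 are: {1, -1, i, -i}; {1, -1, j, -j}; {1, -1, k, -k}.
So G has 3 subgroups of order 4.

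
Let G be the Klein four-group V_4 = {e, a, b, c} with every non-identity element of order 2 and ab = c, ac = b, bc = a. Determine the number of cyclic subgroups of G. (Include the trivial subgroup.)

4

Each element a generates a cyclic subgroup ⟨a⟩; distinct elements may generate the same one (a cyclic group of order d has φ(d) generators).
Cyclic subgroups by order — order 1: 1; order 2: 3.
Total: 4.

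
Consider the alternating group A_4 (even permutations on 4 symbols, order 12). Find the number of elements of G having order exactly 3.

The elements of order 3 are: (2 3 4), (2 4 3), (1 2 3), (1 2 4), (1 3 2), (1 3 4), (1 4 2), (1 4 3).
That's 8.

8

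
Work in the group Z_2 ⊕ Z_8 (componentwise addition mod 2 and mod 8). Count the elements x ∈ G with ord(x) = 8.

An element (a,b) has order lcm(ord(a), ord(b)); count pairs with lcm equal to 8.
Enumerating gives 8 such elements.

8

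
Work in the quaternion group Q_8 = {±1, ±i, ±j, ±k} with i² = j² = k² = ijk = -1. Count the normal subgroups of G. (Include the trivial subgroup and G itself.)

6

G has 6 subgroups. Checking conjugation-invariance by order — order 1: 1/1 normal; order 2: 1/1 normal; order 4: 3/3 normal; order 8: 1/1 normal.
Total normal subgroups: 6.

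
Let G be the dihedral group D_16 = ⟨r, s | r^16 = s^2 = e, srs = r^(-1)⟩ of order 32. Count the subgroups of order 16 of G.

|G| = 32 and 16 | 32, so subgroups of order 16 are possible by Lagrange.
The subgroups of order 16 are: {e, r, r^2, r^3, r^4, r^5, r^6, r^7, r^8, r^9, r^10, r^11, r^12, r^13, r^14, r^15}; {e, r^2, r^4, r^6, r^8, r^10, r^12, r^14, s, r^2s, r^4s, r^6s, r^8s, r^10s, r^12s, r^14s}; {e, r^2, r^4, r^6, r^8, r^10, r^12, r^14, rs, r^3s, r^5s, r^7s, r^9s, r^11s, r^13s, r^15s}.
So G has 3 subgroups of order 16.

3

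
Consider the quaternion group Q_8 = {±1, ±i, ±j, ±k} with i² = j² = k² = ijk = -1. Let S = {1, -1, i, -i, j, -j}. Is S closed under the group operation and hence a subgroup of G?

No

|S| = 6 does not divide |G| = 8, so by Lagrange S is not a subgroup.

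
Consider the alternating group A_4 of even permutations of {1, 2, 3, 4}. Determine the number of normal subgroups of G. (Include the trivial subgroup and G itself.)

3

G has 10 subgroups. Checking conjugation-invariance by order — order 1: 1/1 normal; order 2: 0/3 normal; order 3: 0/4 normal; order 4: 1/1 normal; order 12: 1/1 normal.
Total normal subgroups: 3.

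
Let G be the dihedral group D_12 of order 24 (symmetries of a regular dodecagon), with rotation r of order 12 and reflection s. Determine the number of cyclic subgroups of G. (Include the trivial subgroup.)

18

Group the elements of G by the cyclic subgroup they generate; each cyclic subgroup of order d accounts for φ(d) elements.
Cyclic subgroups by order — order 1: 1; order 2: 13; order 3: 1; order 4: 1; order 6: 1; order 12: 1.
Total: 18.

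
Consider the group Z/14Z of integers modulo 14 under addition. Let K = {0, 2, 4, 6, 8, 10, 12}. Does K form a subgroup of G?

Yes

|K| = 7 divides |G| = 14, consistent with Lagrange.
K contains the identity, every element's inverse is in K, and K is closed under +: it is a subgroup.
In fact K = ⟨2⟩.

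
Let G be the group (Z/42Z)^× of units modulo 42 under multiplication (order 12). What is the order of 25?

Compute successive powers of 25 mod 42: 25, 37, 1; 25^3 ≡ 1 (mod 42).
So |⟨25⟩| = 3.

3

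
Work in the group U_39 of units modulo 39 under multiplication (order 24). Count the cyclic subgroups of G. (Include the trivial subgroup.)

12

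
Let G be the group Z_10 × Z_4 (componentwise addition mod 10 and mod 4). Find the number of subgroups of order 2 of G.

|G| = 40 and 2 | 40, so subgroups of order 2 are possible by Lagrange.
The subgroups of order 2 are: {(0,0), (0,2)}; {(0,0), (5,0)}; {(0,0), (5,2)}.
So G has 3 subgroups of order 2.

3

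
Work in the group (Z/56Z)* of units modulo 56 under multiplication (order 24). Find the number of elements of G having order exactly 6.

Enumerating element orders in G gives 14 elements of order 6.

14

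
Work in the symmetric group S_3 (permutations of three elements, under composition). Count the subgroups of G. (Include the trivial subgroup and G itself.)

|G| = 6, so by Lagrange every subgroup order divides 6. Divisors: 1, 2, 3, 6.
Subgroups by order — order 1: 1; order 2: 3; order 3: 1; order 6: 1.
Total: 1 + 3 + 1 + 1 = 6.

6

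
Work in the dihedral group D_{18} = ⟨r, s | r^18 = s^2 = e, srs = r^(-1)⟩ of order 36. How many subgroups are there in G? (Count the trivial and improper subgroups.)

|G| = 36, so by Lagrange every subgroup order divides 36. Divisors: 1, 2, 3, 4, 6, 9, 12, 18, 36.
Subgroups by order — order 1: 1; order 2: 19; order 3: 1; order 4: 9; order 6: 7; order 9: 1; order 12: 3; order 18: 3; order 36: 1.
Total: 1 + 19 + 1 + 9 + 7 + 1 + 3 + 3 + 1 = 45.

45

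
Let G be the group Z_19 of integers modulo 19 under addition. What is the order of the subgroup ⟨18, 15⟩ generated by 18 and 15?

|⟨18⟩| = 19 and |⟨15⟩| = 19, so |H| is a multiple of lcm(19, 19) = 19 and divides |G| = 19.
Closing {18, 15} under the group operation gives all of G, so |H| = 19.

19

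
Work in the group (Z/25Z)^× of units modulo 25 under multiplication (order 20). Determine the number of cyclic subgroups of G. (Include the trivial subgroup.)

6

A cyclic subgroup of order d is generated by each of its φ(d) elements of order d, so the cyclic subgroups of order d number (#elements of order d)/φ(d).
Cyclic subgroups by order — order 1: 1; order 2: 1; order 4: 1; order 5: 1; order 10: 1; order 20: 1.
Total: 6.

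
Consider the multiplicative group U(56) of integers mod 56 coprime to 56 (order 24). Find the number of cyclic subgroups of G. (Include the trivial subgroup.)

Each element a generates a cyclic subgroup ⟨a⟩; distinct elements may generate the same one (a cyclic group of order d has φ(d) generators).
Cyclic subgroups by order — order 1: 1; order 2: 7; order 3: 1; order 6: 7.
Total: 16.

16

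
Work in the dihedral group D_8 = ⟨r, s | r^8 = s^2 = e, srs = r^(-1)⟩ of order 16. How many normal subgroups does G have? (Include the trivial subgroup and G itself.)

7

G has 19 subgroups. Checking conjugation-invariance by order — order 1: 1/1 normal; order 2: 1/9 normal; order 4: 1/5 normal; order 8: 3/3 normal; order 16: 1/1 normal.
Total normal subgroups: 7.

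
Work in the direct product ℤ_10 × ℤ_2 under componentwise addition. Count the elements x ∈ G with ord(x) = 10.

An element (a,b) has order lcm(ord(a), ord(b)); count pairs with lcm equal to 10.
Enumerating gives 12 such elements.

12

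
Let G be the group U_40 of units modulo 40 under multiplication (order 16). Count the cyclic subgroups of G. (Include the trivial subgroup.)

12

A cyclic subgroup of order d is generated by each of its φ(d) elements of order d, so the cyclic subgroups of order d number (#elements of order d)/φ(d).
Cyclic subgroups by order — order 1: 1; order 2: 7; order 4: 4.
Total: 12.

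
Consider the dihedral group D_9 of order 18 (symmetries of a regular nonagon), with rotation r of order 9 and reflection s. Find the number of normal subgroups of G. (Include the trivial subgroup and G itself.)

4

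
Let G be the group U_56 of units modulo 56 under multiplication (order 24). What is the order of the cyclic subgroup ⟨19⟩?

6

Compute successive powers of 19 mod 56: 19, 25, 27, 9, 3, 1; 19^6 ≡ 1 (mod 56).
So |⟨19⟩| = 6.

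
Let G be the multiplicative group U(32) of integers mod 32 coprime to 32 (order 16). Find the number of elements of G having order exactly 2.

3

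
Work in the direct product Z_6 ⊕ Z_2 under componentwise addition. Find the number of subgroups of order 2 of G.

|G| = 12 and 2 | 12, so subgroups of order 2 are possible by Lagrange.
The subgroups of order 2 are: {(0,0), (0,1)}; {(0,0), (3,0)}; {(0,0), (3,1)}.
So G has 3 subgroups of order 2.

3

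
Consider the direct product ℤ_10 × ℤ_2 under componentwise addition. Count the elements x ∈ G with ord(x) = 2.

An element (a,b) has order lcm(ord(a), ord(b)); count pairs with lcm equal to 2.
Enumerating gives 3 such elements.

3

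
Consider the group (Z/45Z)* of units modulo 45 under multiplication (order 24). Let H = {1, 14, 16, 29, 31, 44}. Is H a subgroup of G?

|H| = 6 divides |G| = 24, consistent with Lagrange.
H contains the identity, every element's inverse is in H, and H is closed under ·: it is a subgroup.
In fact H = ⟨29⟩.

Yes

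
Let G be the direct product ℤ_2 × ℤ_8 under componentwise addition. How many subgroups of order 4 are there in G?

3

|G| = 16 and 4 | 16, so subgroups of order 4 are possible by Lagrange.
The subgroups of order 4 are: {(0,0), (0,2), (0,4), (0,6)}; {(0,0), (0,4), (1,0), (1,4)}; {(0,0), (0,4), (1,2), (1,6)}.
So G has 3 subgroups of order 4.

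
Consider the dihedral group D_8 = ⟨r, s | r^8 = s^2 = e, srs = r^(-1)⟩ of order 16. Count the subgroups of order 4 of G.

|G| = 16 and 4 | 16, so subgroups of order 4 are possible by Lagrange.
The subgroups of order 4 are: {e, r^2, r^4, r^6}; {e, r^4, r^2s, r^6s}; {e, r^4, r^3s, r^7s}; {e, r^4, s, r^4s}; … (5 in all).
So G has 5 subgroups of order 4.

5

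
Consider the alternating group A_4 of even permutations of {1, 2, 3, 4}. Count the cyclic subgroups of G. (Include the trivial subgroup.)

8

Group the elements of G by the cyclic subgroup they generate; each cyclic subgroup of order d accounts for φ(d) elements.
Cyclic subgroups by order — order 1: 1; order 2: 3; order 3: 4.
Total: 8.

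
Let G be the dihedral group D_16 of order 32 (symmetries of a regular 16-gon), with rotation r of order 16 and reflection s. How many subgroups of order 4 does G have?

9

|G| = 32 and 4 | 32, so subgroups of order 4 are possible by Lagrange.
The subgroups of order 4 are: {e, r^8, r^2s, r^10s}; {e, r^8, r^3s, r^11s}; {e, r^4, r^8, r^12}; {e, r^8, r^4s, r^12s}; … (9 in all).
So G has 9 subgroups of order 4.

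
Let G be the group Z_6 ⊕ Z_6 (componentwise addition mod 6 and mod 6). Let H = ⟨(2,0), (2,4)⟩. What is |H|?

9

|⟨(2,0)⟩| = 3 and |⟨(2,4)⟩| = 3, so |H| is a multiple of lcm(3, 3) = 3 and divides |G| = 36.
Closing under the operation: H = {(0,0), (0,2), (0,4), (2,0), (2,2), (2,4), (4,0), (4,2), (4,4)}, so |H| = 9.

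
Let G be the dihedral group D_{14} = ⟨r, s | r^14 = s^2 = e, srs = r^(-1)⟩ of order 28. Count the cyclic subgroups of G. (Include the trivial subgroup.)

18

A cyclic subgroup of order d is generated by each of its φ(d) elements of order d, so the cyclic subgroups of order d number (#elements of order d)/φ(d).
Cyclic subgroups by order — order 1: 1; order 2: 15; order 7: 1; order 14: 1.
Total: 18.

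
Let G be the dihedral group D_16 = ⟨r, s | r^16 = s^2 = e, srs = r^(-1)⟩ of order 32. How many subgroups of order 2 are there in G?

17

|G| = 32 and 2 | 32, so subgroups of order 2 are possible by Lagrange.
The subgroups of order 2 are: {e, r^10s}; {e, r^11s}; {e, r^12s}; {e, r^13s}; … (17 in all).
So G has 17 subgroups of order 2.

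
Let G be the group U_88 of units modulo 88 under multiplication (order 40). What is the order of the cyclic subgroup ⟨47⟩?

Compute successive powers of 47 mod 88: 47, 9, 71, 81, 23, 25, 31, 49, …; 47^10 ≡ 1 (mod 88).
So |⟨47⟩| = 10.

10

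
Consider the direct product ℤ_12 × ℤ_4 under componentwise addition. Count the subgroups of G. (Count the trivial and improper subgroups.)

30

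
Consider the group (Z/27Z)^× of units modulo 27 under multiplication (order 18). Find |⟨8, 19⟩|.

6

|⟨8⟩| = 6 and |⟨19⟩| = 3, so |H| is a multiple of lcm(6, 3) = 6 and divides |G| = 18.
Closing under the operation: H = {1, 8, 10, 17, 19, 26}, so |H| = 6.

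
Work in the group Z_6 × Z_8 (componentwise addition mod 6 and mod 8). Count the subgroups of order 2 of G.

3

|G| = 48 and 2 | 48, so subgroups of order 2 are possible by Lagrange.
The subgroups of order 2 are: {(0,0), (0,4)}; {(0,0), (3,0)}; {(0,0), (3,4)}.
So G has 3 subgroups of order 2.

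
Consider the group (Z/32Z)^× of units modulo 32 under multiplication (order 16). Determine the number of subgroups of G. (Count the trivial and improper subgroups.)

11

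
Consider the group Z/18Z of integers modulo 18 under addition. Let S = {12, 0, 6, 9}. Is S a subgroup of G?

No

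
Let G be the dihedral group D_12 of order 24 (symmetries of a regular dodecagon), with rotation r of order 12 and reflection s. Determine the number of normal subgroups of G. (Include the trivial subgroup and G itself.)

G has 34 subgroups. Checking conjugation-invariance by order — order 1: 1/1 normal; order 2: 1/13 normal; order 3: 1/1 normal; order 4: 1/7 normal; order 6: 1/5 normal; order 8: 0/3 normal; order 12: 3/3 normal; order 24: 1/1 normal.
Total normal subgroups: 9.

9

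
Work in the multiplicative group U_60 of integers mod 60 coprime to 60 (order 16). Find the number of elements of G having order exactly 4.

The elements of order 4 are: 7, 13, 17, 23, 37, 43, 47, 53.
That's 8.

8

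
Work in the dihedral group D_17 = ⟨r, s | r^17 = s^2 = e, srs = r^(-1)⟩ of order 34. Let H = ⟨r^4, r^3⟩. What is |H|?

|⟨r^4⟩| = 17 and |⟨r^3⟩| = 17, so |H| is a multiple of lcm(17, 17) = 17 and divides |G| = 34.
Closing under the operation: H = {e, r, r^2, r^3, r^4, r^5, r^6, r^7, r^8, r^9, r^10, r^11, r^12, r^13, r^14, r^15, r^16}, so |H| = 17.

17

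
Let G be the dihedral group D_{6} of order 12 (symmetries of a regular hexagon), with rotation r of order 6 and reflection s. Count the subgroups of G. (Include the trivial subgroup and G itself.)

|G| = 12, so by Lagrange every subgroup order divides 12. Divisors: 1, 2, 3, 4, 6, 12.
Subgroups by order — order 1: 1; order 2: 7; order 3: 1; order 4: 3; order 6: 3; order 12: 1.
Total: 1 + 7 + 1 + 3 + 3 + 1 = 16.

16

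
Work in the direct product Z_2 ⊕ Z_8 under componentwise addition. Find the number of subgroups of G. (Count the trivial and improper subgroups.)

11

|G| = 16, so by Lagrange every subgroup order divides 16. Divisors: 1, 2, 4, 8, 16.
Subgroups by order — order 1: 1; order 2: 3; order 4: 3; order 8: 3; order 16: 1.
Total: 1 + 3 + 3 + 3 + 1 = 11.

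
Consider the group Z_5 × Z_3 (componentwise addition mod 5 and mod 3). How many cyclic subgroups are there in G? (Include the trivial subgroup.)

4

Each element a generates a cyclic subgroup ⟨a⟩; distinct elements may generate the same one (a cyclic group of order d has φ(d) generators).
Cyclic subgroups by order — order 1: 1; order 3: 1; order 5: 1; order 15: 1.
Total: 4.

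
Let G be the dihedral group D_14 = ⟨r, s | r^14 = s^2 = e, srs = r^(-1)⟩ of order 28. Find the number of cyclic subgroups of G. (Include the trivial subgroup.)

Each element a generates a cyclic subgroup ⟨a⟩; distinct elements may generate the same one (a cyclic group of order d has φ(d) generators).
Cyclic subgroups by order — order 1: 1; order 2: 15; order 7: 1; order 14: 1.
Total: 18.

18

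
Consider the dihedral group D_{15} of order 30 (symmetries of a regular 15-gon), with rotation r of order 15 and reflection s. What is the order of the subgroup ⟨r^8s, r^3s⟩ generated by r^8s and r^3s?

6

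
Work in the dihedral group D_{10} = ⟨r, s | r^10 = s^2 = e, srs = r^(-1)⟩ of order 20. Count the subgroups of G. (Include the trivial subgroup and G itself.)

|G| = 20, so by Lagrange every subgroup order divides 20. Divisors: 1, 2, 4, 5, 10, 20.
Subgroups by order — order 1: 1; order 2: 11; order 4: 5; order 5: 1; order 10: 3; order 20: 1.
Total: 1 + 11 + 5 + 1 + 3 + 1 = 22.

22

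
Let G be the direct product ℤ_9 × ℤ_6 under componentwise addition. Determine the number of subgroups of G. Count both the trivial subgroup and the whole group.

|G| = 54, so by Lagrange every subgroup order divides 54. Divisors: 1, 2, 3, 6, 9, 18, 27, 54.
Subgroups by order — order 1: 1; order 2: 1; order 3: 4; order 6: 4; order 9: 4; order 18: 4; order 27: 1; order 54: 1.
Total: 1 + 1 + 4 + 4 + 4 + 4 + 1 + 1 = 20.

20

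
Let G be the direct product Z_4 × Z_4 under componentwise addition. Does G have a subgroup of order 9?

No

9 does not divide |G| = 16, so by Lagrange no subgroup of order 9 exists.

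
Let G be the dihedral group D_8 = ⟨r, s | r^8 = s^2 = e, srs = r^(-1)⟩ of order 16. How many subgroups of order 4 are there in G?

5

|G| = 16 and 4 | 16, so subgroups of order 4 are possible by Lagrange.
The subgroups of order 4 are: {e, r^2, r^4, r^6}; {e, r^4, r^2s, r^6s}; {e, r^4, r^3s, r^7s}; {e, r^4, s, r^4s}; … (5 in all).
So G has 5 subgroups of order 4.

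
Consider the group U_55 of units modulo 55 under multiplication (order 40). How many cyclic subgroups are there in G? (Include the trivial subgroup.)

12

Group the elements of G by the cyclic subgroup they generate; each cyclic subgroup of order d accounts for φ(d) elements.
Cyclic subgroups by order — order 1: 1; order 2: 3; order 4: 2; order 5: 1; order 10: 3; order 20: 2.
Total: 12.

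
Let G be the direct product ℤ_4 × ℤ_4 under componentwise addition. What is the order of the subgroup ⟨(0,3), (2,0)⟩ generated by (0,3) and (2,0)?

|⟨(0,3)⟩| = 4 and |⟨(2,0)⟩| = 2, so |H| is a multiple of lcm(4, 2) = 4 and divides |G| = 16.
Closing under the operation: H = {(0,0), (0,1), (0,2), (0,3), (2,0), (2,1), (2,2), (2,3)}, so |H| = 8.

8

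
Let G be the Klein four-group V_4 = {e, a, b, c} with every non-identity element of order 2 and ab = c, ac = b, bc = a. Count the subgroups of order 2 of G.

3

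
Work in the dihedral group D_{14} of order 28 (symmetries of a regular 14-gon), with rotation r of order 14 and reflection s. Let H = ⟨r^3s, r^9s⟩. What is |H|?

14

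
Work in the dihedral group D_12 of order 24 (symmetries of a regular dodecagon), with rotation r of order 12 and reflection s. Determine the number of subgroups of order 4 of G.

|G| = 24 and 4 | 24, so subgroups of order 4 are possible by Lagrange.
The subgroups of order 4 are: {e, r^6, r^4s, r^10s}; {e, r^6, r^5s, r^11s}; {e, r^6, r^2s, r^8s}; {e, r^3, r^6, r^9}; … (7 in all).
So G has 7 subgroups of order 4.

7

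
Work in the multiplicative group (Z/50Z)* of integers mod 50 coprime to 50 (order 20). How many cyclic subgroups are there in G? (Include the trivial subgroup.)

6

Each element a generates a cyclic subgroup ⟨a⟩; distinct elements may generate the same one (a cyclic group of order d has φ(d) generators).
Cyclic subgroups by order — order 1: 1; order 2: 1; order 4: 1; order 5: 1; order 10: 1; order 20: 1.
Total: 6.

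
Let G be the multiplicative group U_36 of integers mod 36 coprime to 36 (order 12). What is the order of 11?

Compute successive powers of 11 mod 36: 11, 13, 35, 25, 23, 1; 11^6 ≡ 1 (mod 36).
So |⟨11⟩| = 6.

6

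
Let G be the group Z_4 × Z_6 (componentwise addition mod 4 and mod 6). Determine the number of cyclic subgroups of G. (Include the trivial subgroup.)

A cyclic subgroup of order d is generated by each of its φ(d) elements of order d, so the cyclic subgroups of order d number (#elements of order d)/φ(d).
Cyclic subgroups by order — order 1: 1; order 2: 3; order 3: 1; order 4: 2; order 6: 3; order 12: 2.
Total: 12.

12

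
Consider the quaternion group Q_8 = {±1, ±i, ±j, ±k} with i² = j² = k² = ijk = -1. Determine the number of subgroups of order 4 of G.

|G| = 8 and 4 | 8, so subgroups of order 4 are possible by Lagrange.
The subgroups of order 4 are: {1, -1, i, -i}; {1, -1, j, -j}; {1, -1, k, -k}.
So G has 3 subgroups of order 4.

3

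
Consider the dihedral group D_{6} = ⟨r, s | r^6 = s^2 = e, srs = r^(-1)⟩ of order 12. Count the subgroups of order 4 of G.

|G| = 12 and 4 | 12, so subgroups of order 4 are possible by Lagrange.
The subgroups of order 4 are: {e, r^3, r^2s, r^5s}; {e, r^3, s, r^3s}; {e, r^3, rs, r^4s}.
So G has 3 subgroups of order 4.

3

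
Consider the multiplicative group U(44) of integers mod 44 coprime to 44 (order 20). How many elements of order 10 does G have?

Enumerating element orders in G gives 12 elements of order 10.

12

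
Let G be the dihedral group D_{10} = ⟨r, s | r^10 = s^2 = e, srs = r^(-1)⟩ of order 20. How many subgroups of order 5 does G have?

1

|G| = 20 and 5 | 20, so subgroups of order 5 are possible by Lagrange.
The subgroups of order 5 are: {e, r^2, r^4, r^6, r^8}.
So G has 1 subgroup of order 5.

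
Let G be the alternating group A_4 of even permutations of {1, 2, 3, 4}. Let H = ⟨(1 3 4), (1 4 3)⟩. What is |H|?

|⟨(1 3 4)⟩| = 3 and |⟨(1 4 3)⟩| = 3, so |H| is a multiple of lcm(3, 3) = 3 and divides |G| = 12.
Closing under the operation: H = {e, (1 3 4), (1 4 3)}, so |H| = 3.

3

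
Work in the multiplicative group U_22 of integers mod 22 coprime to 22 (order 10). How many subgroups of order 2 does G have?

|G| = 10 and 2 | 10, so subgroups of order 2 are possible by Lagrange.
The subgroups of order 2 are: {1, 21}.
So G has 1 subgroup of order 2.

1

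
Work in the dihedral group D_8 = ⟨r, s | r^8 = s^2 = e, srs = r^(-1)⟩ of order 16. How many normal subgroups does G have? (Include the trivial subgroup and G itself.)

G has 19 subgroups. Checking conjugation-invariance by order — order 1: 1/1 normal; order 2: 1/9 normal; order 4: 1/5 normal; order 8: 3/3 normal; order 16: 1/1 normal.
Total normal subgroups: 7.

7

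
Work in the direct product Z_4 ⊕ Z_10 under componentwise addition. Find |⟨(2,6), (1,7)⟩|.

|⟨(2,6)⟩| = 10 and |⟨(1,7)⟩| = 20, so |H| is a multiple of lcm(10, 20) = 20 and divides |G| = 40.
Closing under the operation: H = {(0,0), (0,2), (0,4), (0,6), (0,8), (1,1), (1,3), (1,5), (1,7), (1,9), (2,0), (2,2), (2,4), (2,6), (2,8), (3,1), (3,3), (3,5), (3,7), (3,9)}, so |H| = 20.

20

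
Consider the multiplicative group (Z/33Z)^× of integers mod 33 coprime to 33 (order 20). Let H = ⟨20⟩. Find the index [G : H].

|⟨20⟩| = 10 and |G| = 20.
By Lagrange, [G : H] = |G|/|H| = 20/10 = 2.

2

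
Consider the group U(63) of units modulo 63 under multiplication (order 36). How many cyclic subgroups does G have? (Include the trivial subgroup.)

20

Group the elements of G by the cyclic subgroup they generate; each cyclic subgroup of order d accounts for φ(d) elements.
Cyclic subgroups by order — order 1: 1; order 2: 3; order 3: 4; order 6: 12.
Total: 20.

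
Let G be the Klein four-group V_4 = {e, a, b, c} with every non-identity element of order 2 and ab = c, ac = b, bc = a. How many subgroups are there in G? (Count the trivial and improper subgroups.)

5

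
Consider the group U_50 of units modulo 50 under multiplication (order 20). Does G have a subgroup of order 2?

2 | 20. A subgroup of order 2 is {1, 49}.

Yes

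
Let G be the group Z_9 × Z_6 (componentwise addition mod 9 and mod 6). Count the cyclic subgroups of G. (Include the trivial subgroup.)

Each element a generates a cyclic subgroup ⟨a⟩; distinct elements may generate the same one (a cyclic group of order d has φ(d) generators).
Cyclic subgroups by order — order 1: 1; order 2: 1; order 3: 4; order 6: 4; order 9: 3; order 18: 3.
Total: 16.

16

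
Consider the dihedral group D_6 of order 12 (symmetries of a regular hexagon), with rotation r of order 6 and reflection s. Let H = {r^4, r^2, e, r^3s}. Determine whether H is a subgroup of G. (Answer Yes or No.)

No

Closure fails: r^4 · r^3s = rs ∉ H. So H is not a subgroup.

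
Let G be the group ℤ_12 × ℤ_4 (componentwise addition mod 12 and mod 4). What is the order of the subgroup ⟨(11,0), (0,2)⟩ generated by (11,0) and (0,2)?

24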